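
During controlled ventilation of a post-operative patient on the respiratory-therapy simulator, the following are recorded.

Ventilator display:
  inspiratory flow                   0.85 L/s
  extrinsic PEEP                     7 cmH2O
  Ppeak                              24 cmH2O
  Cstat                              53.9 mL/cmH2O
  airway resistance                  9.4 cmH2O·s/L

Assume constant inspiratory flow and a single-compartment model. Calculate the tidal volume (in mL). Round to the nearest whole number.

486

Equation of motion (constant flow): PIP = Vt/C + R·V̇ + PEEP.
Vt/C = PIP − R·V̇ − PEEP = 24 − 7.99 − 7 = 9.01 cmH2O.
Vt = C × 9.01 = 53.9 × 9.01 = 485.64 mL.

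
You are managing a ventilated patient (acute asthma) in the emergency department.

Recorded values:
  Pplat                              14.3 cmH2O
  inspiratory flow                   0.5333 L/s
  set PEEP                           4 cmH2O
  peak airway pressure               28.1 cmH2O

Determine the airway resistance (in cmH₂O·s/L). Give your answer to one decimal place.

25.9

Raw = (PIP − Pplat) / flow = (28.1 − 14.3) / 0.5333 = 13.8 / 0.5333 = 25.877 cmH2O·s/L.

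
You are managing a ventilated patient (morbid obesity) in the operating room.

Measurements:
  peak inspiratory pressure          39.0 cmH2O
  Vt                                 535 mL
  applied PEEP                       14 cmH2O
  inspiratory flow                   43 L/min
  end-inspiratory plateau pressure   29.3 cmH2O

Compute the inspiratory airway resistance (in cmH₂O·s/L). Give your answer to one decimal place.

13.5

Flow: 43 L/min ÷ 60 = 0.7167 L/s.
Raw = (PIP − Pplat) / flow = (39.0 − 29.3) / 0.7167 = 9.7 / 0.7167 = 13.534 cmH2O·s/L.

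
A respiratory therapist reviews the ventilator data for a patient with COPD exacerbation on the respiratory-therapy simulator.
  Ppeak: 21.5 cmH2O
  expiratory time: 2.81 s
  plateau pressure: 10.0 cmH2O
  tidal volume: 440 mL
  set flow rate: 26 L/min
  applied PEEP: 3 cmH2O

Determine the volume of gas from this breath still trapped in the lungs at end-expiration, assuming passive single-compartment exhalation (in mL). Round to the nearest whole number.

Flow: 26 L/min ÷ 60 = 0.4333 L/s.
R = (PIP − Pplat)/V̇ = (21.5 − 10.0) / 0.4333 = 11.5/0.4333 = 26.541 cmH2O·s/L.
C = Vt/(Pplat − PEEP) = 440.0 / (10.0 − 3) = 440.0/7.0 = 62.857 mL/cmH2O.
τ = R × C = 26.541 × 0.06286 L/cmH2O = 1.668 s.
Fraction remaining = e^(−Te/τ) = e^(−2.81/1.668) = 0.1855.
Trapped volume = 440.0 × 0.1855 = 81.62 mL.

82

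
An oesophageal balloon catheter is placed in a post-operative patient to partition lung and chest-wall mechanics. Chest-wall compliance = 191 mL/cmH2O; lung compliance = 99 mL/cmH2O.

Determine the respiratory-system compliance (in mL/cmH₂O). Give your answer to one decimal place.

Lung and chest wall are elastances in series: 1/Crs = 1/CL + 1/Ccw.
1/Crs = 1/99 + 1/191 = 0.01534.
Crs = 65.189 mL/cmH2O.

65.2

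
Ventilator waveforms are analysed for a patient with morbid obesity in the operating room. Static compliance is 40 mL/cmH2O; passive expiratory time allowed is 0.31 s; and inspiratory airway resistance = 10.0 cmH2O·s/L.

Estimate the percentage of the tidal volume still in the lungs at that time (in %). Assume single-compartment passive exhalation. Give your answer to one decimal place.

46.1

τ = R × C = 10.0 × 40 mL/cmH2O = 10.0 × 0.040 L/cmH2O = 0.4 s.
Passive exhalation: V(t)/V₀ = e^(−t/τ) = e^(−0.31/0.4) = 0.4607.
Fraction remaining = 0.4607 → 46.07%.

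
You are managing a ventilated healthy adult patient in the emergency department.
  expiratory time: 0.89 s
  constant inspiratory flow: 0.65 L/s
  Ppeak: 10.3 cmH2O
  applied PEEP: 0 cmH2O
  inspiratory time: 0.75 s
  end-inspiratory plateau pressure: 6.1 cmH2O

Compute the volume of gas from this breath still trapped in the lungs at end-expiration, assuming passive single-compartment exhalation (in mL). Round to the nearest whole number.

87

Vt = flow × Ti = 0.65 L/s × 0.75 s × 1000 mL/L = 487.5 mL.
R = (PIP − Pplat)/V̇ = (10.3 − 6.1) / 0.65 = 4.2/0.65 = 6.462 cmH2O·s/L.
C = Vt/(Pplat − PEEP) = 487.5 / (6.1 − 0) = 487.5/6.1 = 79.918 mL/cmH2O.
τ = R × C = 6.462 × 0.07992 L/cmH2O = 0.5164 s.
Fraction remaining = e^(−Te/τ) = e^(−0.89/0.5164) = 0.1784.
Trapped volume = 487.5 × 0.1784 = 86.97 mL.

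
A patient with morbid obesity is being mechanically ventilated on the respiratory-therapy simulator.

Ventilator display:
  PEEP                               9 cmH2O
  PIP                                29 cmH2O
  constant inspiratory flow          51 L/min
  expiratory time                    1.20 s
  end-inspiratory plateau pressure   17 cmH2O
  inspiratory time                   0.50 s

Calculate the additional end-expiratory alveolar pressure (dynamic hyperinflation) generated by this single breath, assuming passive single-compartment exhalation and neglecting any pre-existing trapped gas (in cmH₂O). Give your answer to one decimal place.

1.6

Flow: 51 L/min ÷ 60 = 0.85 L/s.
Vt = flow × Ti = 0.85 L/s × 0.50 s × 1000 mL/L = 425.0 mL.
R = (PIP − Pplat)/V̇ = (29 − 17) / 0.85 = 12.0/0.85 = 14.118 cmH2O·s/L.
C = Vt/(Pplat − PEEP) = 425.0 / (17 − 9) = 425.0/8.0 = 53.125 mL/cmH2O.
τ = R × C = 14.118 × 0.05313 L/cmH2O = 0.7501 s.
Fraction remaining = e^(−Te/τ) = e^(−1.20/0.7501) = 0.2019; trapped volume = 425.0 × 0.2019 = 85.808 mL.
Additional alveolar pressure from trapping ≈ V_trapped / C = 85.808 / 53.125 = 1.615 cmH2O.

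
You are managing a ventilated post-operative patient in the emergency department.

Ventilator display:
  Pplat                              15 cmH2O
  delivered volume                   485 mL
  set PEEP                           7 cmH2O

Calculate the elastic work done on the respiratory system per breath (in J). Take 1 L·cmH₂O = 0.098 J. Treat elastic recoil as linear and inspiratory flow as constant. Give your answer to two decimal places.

0.19

Elastic work ≈ ½ × (Pplat − PEEP) × Vt = 0.5 × (15 − 7) × 0.485 L = 0.5 × 8.0 × 0.485 = 1.94 L·cmH2O.
× 0.098 J/(L·cmH2O) → 0.1901 J.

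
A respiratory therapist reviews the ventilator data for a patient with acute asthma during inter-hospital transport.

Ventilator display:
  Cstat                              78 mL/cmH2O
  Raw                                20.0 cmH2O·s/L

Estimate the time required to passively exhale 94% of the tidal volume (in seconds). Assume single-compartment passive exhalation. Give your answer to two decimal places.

τ = R × C = 20.0 × 78 mL/cmH2O = 20.0 × 0.078 L/cmH2O = 1.56 s.
Exhaled fraction f = 1 − e^(−t/τ) → t = −τ·ln(1 − f) = −1.56·ln(0.06) = 4.389 s.

4.39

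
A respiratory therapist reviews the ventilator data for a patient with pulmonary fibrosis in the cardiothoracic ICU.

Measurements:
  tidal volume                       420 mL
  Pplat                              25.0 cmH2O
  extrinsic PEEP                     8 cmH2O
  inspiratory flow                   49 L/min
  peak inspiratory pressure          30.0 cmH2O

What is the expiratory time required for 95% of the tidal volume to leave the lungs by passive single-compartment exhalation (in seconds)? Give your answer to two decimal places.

Flow: 49 L/min ÷ 60 = 0.8167 L/s.
R = (PIP − Pplat)/V̇ = (30.0 − 25.0) / 0.8167 = 5.0/0.8167 = 6.122 cmH2O·s/L.
C = Vt/(Pplat − PEEP) = 420.0 / (25.0 − 8) = 420.0/17.0 = 24.706 mL/cmH2O.
τ = R × C = 6.122 × 0.02471 L/cmH2O = 0.1513 s.
t = −τ·ln(1 − 0.95) = −0.1513·ln(0.05) = 0.4533 s.

0.45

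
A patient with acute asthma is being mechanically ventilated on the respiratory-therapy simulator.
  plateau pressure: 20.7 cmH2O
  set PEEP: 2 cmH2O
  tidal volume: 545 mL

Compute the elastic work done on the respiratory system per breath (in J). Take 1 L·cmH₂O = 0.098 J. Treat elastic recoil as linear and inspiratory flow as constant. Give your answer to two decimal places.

Elastic work ≈ ½ × (Pplat − PEEP) × Vt = 0.5 × (20.7 − 2) × 0.545 L = 0.5 × 18.7 × 0.545 = 5.096 L·cmH2O.
× 0.098 J/(L·cmH2O) → 0.4994 J.

0.50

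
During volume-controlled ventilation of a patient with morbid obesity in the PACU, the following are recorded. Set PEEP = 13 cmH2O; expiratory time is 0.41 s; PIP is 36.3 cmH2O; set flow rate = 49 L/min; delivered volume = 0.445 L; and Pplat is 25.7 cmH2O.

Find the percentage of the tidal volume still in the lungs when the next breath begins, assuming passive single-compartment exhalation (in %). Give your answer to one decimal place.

40.6

Flow: 49 L/min ÷ 60 = 0.8167 L/s.
R = (PIP − Pplat)/V̇ = (36.3 − 25.7) / 0.8167 = 10.6/0.8167 = 12.979 cmH2O·s/L.
C = Vt/(Pplat − PEEP) = 445.0 / (25.7 − 13) = 445.0/12.7 = 35.039 mL/cmH2O.
τ = R × C = 12.979 × 0.03504 L/cmH2O = 0.4548 s.
Fraction remaining at end-expiration = e^(−Te/τ) = e^(−0.41/0.4548) = 0.406 → 40.6%.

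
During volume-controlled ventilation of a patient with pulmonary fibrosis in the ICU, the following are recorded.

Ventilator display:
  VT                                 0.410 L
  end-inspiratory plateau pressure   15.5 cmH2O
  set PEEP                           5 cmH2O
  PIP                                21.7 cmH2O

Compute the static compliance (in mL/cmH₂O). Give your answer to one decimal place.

Cstat = Vt / (Pplat − PEEP) = 410 / (15.5 − 5) = 410 / 10.5 = 39.048 mL/cmH2O.

39.0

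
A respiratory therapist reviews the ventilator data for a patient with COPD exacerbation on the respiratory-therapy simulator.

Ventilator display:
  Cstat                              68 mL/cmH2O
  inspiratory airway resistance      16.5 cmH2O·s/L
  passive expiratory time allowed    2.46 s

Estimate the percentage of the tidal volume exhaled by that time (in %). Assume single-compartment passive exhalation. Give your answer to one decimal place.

88.8

τ = R × C = 16.5 × 68 mL/cmH2O = 16.5 × 0.068 L/cmH2O = 1.122 s.
Passive exhalation: V(t)/V₀ = e^(−t/τ) = e^(−2.46/1.122) = 0.1116.
Fraction exhaled = 1 − 0.1116 = 0.8884 → 88.84%.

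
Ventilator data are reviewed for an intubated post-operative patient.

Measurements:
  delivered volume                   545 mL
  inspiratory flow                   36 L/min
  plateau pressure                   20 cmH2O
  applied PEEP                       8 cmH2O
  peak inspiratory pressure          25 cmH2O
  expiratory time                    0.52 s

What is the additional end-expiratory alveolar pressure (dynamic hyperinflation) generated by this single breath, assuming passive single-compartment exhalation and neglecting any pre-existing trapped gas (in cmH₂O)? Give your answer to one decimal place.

3.0

Flow: 36 L/min ÷ 60 = 0.6 L/s.
R = (PIP − Pplat)/V̇ = (25 − 20) / 0.6 = 5.0/0.6 = 8.333 cmH2O·s/L.
C = Vt/(Pplat − PEEP) = 545.0 / (20 − 8) = 545.0/12.0 = 45.417 mL/cmH2O.
τ = R × C = 8.333 × 0.04542 L/cmH2O = 0.3785 s.
Fraction remaining = e^(−Te/τ) = e^(−0.52/0.3785) = 0.2531; trapped volume = 545.0 × 0.2531 = 137.94 mL.
Additional alveolar pressure from trapping ≈ V_trapped / C = 137.94 / 45.417 = 3.037 cmH2O.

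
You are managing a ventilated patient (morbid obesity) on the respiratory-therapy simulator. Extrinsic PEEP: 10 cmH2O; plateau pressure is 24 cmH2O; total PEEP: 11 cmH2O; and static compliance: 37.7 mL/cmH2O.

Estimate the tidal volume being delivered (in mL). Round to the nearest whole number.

490

End-expiratory occlusion gives total PEEP = 11 cmH2O (intrinsic PEEP = 11 − 10 = 1). Use total PEEP for the elastic gradient.
Vt = Cstat × (Pplat − PEEPtotal) = 37.7 × (24 − 11) = 37.7 × 13.0 = 490.1 mL.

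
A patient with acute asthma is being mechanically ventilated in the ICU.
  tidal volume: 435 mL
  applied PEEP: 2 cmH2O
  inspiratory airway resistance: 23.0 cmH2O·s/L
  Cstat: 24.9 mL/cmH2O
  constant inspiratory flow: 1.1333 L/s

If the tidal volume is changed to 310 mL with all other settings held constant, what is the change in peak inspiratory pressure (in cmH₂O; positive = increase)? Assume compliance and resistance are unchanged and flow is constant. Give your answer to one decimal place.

-5.0

PIP = Vt/C + R·V̇ + PEEP (constant-flow equation of motion).
Only the elastic term changes: ΔPIP = ΔVt / C = (310 − 435) / 24.9 = -5.02 cmH2O.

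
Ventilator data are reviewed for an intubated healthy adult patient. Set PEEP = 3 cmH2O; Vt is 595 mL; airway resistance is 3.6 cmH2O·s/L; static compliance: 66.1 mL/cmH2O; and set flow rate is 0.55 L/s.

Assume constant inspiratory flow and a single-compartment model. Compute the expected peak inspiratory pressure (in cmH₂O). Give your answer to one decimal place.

Equation of motion (constant flow): PIP = Vt/C + R·V̇ + PEEP.
PIP = 595/66.1 + 3.6×0.55 + 3 = 9.002 + 1.98 + 3 = 13.982 cmH2O.

14.0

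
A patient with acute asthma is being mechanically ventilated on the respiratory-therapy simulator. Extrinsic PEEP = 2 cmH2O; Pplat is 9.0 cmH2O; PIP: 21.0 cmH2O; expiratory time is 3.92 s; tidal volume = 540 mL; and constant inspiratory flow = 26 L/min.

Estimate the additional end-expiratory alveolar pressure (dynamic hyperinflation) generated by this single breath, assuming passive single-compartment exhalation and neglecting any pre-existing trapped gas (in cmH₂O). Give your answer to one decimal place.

1.1

Flow: 26 L/min ÷ 60 = 0.4333 L/s.
R = (PIP − Pplat)/V̇ = (21.0 − 9.0) / 0.4333 = 12.0/0.4333 = 27.694 cmH2O·s/L.
C = Vt/(Pplat − PEEP) = 540.0 / (9.0 − 2) = 540.0/7.0 = 77.143 mL/cmH2O.
τ = R × C = 27.694 × 0.07714 L/cmH2O = 2.136 s.
Fraction remaining = e^(−Te/τ) = e^(−3.92/2.136) = 0.1596; trapped volume = 540.0 × 0.1596 = 86.184 mL.
Additional alveolar pressure from trapping ≈ V_trapped / C = 86.184 / 77.143 = 1.117 cmH2O.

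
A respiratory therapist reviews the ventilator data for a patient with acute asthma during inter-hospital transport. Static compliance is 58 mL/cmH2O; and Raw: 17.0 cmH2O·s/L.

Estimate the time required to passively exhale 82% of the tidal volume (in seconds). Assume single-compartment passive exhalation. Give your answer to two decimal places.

τ = R × C = 17.0 × 58 mL/cmH2O = 17.0 × 0.058 L/cmH2O = 0.986 s.
Exhaled fraction f = 1 − e^(−t/τ) → t = −τ·ln(1 − f) = −0.986·ln(0.18) = 1.691 s.

1.69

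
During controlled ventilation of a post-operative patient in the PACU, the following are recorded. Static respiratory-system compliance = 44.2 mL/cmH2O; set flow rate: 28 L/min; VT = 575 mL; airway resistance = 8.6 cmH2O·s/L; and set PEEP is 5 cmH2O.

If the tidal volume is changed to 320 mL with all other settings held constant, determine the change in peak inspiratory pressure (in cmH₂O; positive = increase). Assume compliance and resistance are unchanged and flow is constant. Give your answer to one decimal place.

-5.8

PIP = Vt/C + R·V̇ + PEEP (constant-flow equation of motion).
Only the elastic term changes: ΔPIP = ΔVt / C = (320 − 575) / 44.2 = -5.769 cmH2O.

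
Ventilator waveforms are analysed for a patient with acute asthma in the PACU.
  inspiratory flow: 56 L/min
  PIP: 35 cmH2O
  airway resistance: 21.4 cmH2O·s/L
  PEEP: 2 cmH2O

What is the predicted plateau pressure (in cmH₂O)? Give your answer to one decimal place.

15.0

Flow: 56 L/min ÷ 60 = 0.9333 L/s.
Pplat = PIP − Raw × flow = 35 − 21.4 × 0.9333 = 35 − 19.973 = 15.027 cmH2O.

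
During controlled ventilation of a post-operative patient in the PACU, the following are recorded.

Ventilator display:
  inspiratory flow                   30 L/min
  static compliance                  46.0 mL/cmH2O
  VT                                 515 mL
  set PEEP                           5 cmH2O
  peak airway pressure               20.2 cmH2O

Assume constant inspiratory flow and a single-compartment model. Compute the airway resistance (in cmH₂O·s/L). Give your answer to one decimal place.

Flow: 30 L/min ÷ 60 = 0.5 L/s.
Equation of motion (constant flow): PIP = Vt/C + R·V̇ + PEEP.
R·V̇ = PIP − Vt/C − PEEP = 20.2 − 515/46.0 − 5 = 20.2 − 11.196 − 5 = 4.004 cmH2O.
R = 4.004 / 0.5 = 8.008 cmH2O·s/L.

8.0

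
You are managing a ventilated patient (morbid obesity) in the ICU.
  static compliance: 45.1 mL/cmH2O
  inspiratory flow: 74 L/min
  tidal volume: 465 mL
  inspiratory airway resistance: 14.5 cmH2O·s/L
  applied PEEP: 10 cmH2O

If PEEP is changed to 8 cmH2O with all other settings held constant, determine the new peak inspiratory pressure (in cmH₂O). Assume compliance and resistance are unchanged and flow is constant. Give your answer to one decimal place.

Flow: 74 L/min ÷ 60 = 1.2333 L/s.
PIP = Vt/C + R·V̇ + PEEP (constant-flow equation of motion).
Only the baseline term changes: ΔPIP = ΔPEEP = 8 − 10 = -2.0 cmH2O.
Original PIP = 465/45.1 + 14.5×1.2333 + 10 = 38.193 cmH2O; new PIP = 38.193 + (-2.0) = 36.193 cmH2O.

36.2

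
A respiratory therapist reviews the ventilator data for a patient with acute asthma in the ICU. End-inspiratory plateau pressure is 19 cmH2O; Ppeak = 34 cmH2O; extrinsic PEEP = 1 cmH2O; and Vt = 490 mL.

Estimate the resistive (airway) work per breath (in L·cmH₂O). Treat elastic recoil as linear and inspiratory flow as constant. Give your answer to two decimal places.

7.35

With constant inspiratory flow the resistive pressure is constant at PIP − Pplat = 34 − 19 = 15.0 cmH2O, so resistive work = 15.0 × 0.490 = 7.35 L·cmH2O.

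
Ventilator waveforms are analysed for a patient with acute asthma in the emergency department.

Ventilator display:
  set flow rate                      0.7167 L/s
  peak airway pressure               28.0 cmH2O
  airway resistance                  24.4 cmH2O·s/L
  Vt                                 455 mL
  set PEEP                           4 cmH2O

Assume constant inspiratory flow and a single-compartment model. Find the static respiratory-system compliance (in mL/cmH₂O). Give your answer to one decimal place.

69.9

Equation of motion (constant flow): PIP = Vt/C + R·V̇ + PEEP.
Vt/C = PIP − R·V̇ − PEEP = 28.0 − 24.4×0.7167 − 4 = 28.0 − 17.487 − 4 = 6.513 cmH2O.
C = Vt / 6.513 = 455 / 6.513 = 69.86 mL/cmH2O.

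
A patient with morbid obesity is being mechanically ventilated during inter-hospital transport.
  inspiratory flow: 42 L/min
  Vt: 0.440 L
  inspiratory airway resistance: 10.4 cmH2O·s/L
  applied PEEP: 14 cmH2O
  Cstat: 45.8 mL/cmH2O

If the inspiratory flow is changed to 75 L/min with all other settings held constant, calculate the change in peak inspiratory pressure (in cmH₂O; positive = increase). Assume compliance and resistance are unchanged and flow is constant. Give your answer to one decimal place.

5.7

Flow: 42 L/min ÷ 60 = 0.7 L/s.
New flow: 75 L/min ÷ 60 = 1.25 L/s.
PIP = Vt/C + R·V̇ + PEEP (constant-flow equation of motion).
Only the resistive term changes: ΔPIP = R × ΔV̇ = 10.4 × (1.25 − 0.7) = 10.4 × 0.55 = 5.72 cmH2O.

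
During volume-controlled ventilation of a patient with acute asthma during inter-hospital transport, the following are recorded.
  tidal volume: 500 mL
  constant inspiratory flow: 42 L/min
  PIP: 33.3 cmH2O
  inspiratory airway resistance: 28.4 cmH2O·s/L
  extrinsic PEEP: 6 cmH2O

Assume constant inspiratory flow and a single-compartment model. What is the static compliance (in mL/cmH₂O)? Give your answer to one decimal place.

Flow: 42 L/min ÷ 60 = 0.7 L/s.
Equation of motion (constant flow): PIP = Vt/C + R·V̇ + PEEP.
Vt/C = PIP − R·V̇ − PEEP = 33.3 − 28.4×0.7 − 6 = 33.3 − 19.88 − 6 = 7.42 cmH2O.
C = Vt / 7.42 = 500 / 7.42 = 67.385 mL/cmH2O.

67.4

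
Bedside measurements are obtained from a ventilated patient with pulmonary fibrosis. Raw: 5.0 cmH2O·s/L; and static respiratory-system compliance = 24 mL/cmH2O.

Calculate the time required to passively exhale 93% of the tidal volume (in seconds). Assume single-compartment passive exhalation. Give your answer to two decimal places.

τ = R × C = 5.0 × 24 mL/cmH2O = 5.0 × 0.024 L/cmH2O = 0.12 s.
Exhaled fraction f = 1 − e^(−t/τ) → t = −τ·ln(1 − f) = −0.12·ln(0.07) = 0.3191 s.

0.32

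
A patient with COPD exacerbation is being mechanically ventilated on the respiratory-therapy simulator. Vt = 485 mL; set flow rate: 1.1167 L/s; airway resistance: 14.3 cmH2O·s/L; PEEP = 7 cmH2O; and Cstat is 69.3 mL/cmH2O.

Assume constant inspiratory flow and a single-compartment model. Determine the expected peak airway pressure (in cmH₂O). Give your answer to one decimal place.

30.0

Equation of motion (constant flow): PIP = Vt/C + R·V̇ + PEEP.
PIP = 485/69.3 + 14.3×1.1167 + 7 = 6.999 + 15.969 + 7 = 29.968 cmH2O.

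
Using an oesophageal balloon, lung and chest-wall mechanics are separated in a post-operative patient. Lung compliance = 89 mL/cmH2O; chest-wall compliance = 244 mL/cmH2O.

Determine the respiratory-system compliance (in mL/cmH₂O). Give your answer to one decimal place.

65.2

Lung and chest wall are elastances in series: 1/Crs = 1/CL + 1/Ccw.
1/Crs = 1/89 + 1/244 = 0.01533.
Crs = 65.232 mL/cmH2O.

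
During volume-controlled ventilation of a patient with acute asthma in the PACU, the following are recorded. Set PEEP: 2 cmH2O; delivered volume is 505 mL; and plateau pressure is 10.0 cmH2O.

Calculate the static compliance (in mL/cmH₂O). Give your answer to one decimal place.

Cstat = Vt / (Pplat − PEEP) = 505 / (10.0 − 2) = 505 / 8.0 = 63.125 mL/cmH2O.

63.1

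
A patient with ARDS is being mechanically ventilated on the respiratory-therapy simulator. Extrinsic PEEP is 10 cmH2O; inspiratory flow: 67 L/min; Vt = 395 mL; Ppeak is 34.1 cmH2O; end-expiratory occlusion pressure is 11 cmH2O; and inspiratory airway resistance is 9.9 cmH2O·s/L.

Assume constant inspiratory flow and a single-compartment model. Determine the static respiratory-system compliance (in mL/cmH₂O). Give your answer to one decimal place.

32.8

Flow: 67 L/min ÷ 60 = 1.1167 L/s.
Total PEEP = 11 cmH2O (set 10 + intrinsic 1); this is the baseline alveolar pressure.
Equation of motion (constant flow): PIP = Vt/C + R·V̇ + PEEP.
Vt/C = PIP − R·V̇ − PEEP = 34.1 − 9.9×1.1167 − 11 = 34.1 − 11.055 − 11 = 12.045 cmH2O.
C = Vt / 12.045 = 395 / 12.045 = 32.794 mL/cmH2O.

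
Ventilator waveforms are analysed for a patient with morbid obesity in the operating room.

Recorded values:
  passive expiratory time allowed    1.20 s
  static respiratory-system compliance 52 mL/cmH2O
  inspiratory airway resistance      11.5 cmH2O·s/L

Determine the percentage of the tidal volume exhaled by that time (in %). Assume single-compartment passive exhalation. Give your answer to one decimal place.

86.6

τ = R × C = 11.5 × 52 mL/cmH2O = 11.5 × 0.052 L/cmH2O = 0.598 s.
Passive exhalation: V(t)/V₀ = e^(−t/τ) = e^(−1.20/0.598) = 0.1344.
Fraction exhaled = 1 − 0.1344 = 0.8656 → 86.56%.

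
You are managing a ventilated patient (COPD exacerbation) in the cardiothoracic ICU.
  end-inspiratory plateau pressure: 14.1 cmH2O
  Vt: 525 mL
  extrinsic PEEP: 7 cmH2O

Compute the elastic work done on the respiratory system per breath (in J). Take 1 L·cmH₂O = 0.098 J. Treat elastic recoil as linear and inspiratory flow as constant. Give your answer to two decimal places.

0.18

Elastic work ≈ ½ × (Pplat − PEEP) × Vt = 0.5 × (14.1 − 7) × 0.525 L = 0.5 × 7.1 × 0.525 = 1.864 L·cmH2O.
× 0.098 J/(L·cmH2O) → 0.1827 J.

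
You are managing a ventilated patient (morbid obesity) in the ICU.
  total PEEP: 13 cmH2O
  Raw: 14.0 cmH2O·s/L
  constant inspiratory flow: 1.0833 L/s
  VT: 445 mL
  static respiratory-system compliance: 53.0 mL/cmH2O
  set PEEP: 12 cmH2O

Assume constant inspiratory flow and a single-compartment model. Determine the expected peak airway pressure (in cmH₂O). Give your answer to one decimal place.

Total PEEP = 13 cmH2O (set 12 + intrinsic 1); this is the baseline alveolar pressure.
Equation of motion (constant flow): PIP = Vt/C + R·V̇ + PEEP.
PIP = 445/53.0 + 14.0×1.0833 + 13 = 8.396 + 15.166 + 13 = 36.562 cmH2O.

36.6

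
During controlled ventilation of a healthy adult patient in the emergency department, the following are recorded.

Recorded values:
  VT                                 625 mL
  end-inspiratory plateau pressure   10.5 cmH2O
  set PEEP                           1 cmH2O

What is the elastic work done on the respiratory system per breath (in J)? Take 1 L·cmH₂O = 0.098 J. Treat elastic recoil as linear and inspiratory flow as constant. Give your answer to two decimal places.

Elastic work ≈ ½ × (Pplat − PEEP) × Vt = 0.5 × (10.5 − 1) × 0.625 L = 0.5 × 9.5 × 0.625 = 2.969 L·cmH2O.
× 0.098 J/(L·cmH2O) → 0.291 J.

0.29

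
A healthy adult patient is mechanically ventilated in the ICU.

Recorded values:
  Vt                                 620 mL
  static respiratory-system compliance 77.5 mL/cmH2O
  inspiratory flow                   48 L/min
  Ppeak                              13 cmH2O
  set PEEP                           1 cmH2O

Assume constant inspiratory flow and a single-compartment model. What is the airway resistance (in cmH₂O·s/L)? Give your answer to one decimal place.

5.0

Flow: 48 L/min ÷ 60 = 0.8 L/s.
Equation of motion (constant flow): PIP = Vt/C + R·V̇ + PEEP.
R·V̇ = PIP − Vt/C − PEEP = 13 − 620/77.5 − 1 = 13 − 8.0 − 1 = 4.0 cmH2O.
R = 4.0 / 0.8 = 5.0 cmH2O·s/L.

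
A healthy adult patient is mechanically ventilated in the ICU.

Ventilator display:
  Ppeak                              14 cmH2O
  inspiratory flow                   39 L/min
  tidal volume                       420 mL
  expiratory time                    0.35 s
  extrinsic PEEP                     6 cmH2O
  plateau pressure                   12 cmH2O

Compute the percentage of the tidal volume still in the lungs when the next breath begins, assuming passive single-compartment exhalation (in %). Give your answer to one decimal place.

19.7

Flow: 39 L/min ÷ 60 = 0.65 L/s.
R = (PIP − Pplat)/V̇ = (14 − 12) / 0.65 = 2.0/0.65 = 3.077 cmH2O·s/L.
C = Vt/(Pplat − PEEP) = 420.0 / (12 − 6) = 420.0/6.0 = 70.0 mL/cmH2O.
τ = R × C = 3.077 × 0.07 L/cmH2O = 0.2154 s.
Fraction remaining at end-expiration = e^(−Te/τ) = e^(−0.35/0.2154) = 0.1969 → 19.69%.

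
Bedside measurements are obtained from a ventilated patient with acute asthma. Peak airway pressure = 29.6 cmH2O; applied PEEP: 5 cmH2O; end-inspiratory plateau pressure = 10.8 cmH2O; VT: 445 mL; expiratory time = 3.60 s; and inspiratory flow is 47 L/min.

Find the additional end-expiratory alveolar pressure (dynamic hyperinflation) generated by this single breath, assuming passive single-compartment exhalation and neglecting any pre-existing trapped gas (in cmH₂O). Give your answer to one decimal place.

Flow: 47 L/min ÷ 60 = 0.7833 L/s.
R = (PIP − Pplat)/V̇ = (29.6 − 10.8) / 0.7833 = 18.8/0.7833 = 24.001 cmH2O·s/L.
C = Vt/(Pplat − PEEP) = 445.0 / (10.8 − 5) = 445.0/5.8 = 76.724 mL/cmH2O.
τ = R × C = 24.001 × 0.07672 L/cmH2O = 1.841 s.
Fraction remaining = e^(−Te/τ) = e^(−3.60/1.841) = 0.1415; trapped volume = 445.0 × 0.1415 = 62.968 mL.
Additional alveolar pressure from trapping ≈ V_trapped / C = 62.968 / 76.724 = 0.8207 cmH2O.

0.8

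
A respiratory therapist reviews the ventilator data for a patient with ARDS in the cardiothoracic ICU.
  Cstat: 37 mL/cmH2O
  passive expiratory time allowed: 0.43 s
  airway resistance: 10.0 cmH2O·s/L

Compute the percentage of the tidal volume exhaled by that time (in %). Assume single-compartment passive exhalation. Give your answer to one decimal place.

68.7

τ = R × C = 10.0 × 37 mL/cmH2O = 10.0 × 0.037 L/cmH2O = 0.37 s.
Passive exhalation: V(t)/V₀ = e^(−t/τ) = e^(−0.43/0.37) = 0.3128.
Fraction exhaled = 1 − 0.3128 = 0.6872 → 68.72%.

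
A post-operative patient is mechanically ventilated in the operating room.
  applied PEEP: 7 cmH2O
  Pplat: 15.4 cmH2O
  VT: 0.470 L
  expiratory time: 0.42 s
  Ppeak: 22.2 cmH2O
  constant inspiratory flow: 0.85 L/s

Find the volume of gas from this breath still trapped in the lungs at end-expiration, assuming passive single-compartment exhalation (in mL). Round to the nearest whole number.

184

R = (PIP − Pplat)/V̇ = (22.2 − 15.4) / 0.85 = 6.8/0.85 = 8.0 cmH2O·s/L.
C = Vt/(Pplat − PEEP) = 470.0 / (15.4 − 7) = 470.0/8.4 = 55.952 mL/cmH2O.
τ = R × C = 8.0 × 0.05595 L/cmH2O = 0.4476 s.
Fraction remaining = e^(−Te/τ) = e^(−0.42/0.4476) = 0.3913.
Trapped volume = 470.0 × 0.3913 = 183.91 mL.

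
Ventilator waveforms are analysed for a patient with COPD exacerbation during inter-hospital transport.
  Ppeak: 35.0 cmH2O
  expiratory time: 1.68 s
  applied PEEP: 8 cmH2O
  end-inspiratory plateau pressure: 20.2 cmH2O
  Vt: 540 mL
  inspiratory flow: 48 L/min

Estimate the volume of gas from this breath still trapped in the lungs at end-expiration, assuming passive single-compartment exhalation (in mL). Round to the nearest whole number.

Flow: 48 L/min ÷ 60 = 0.8 L/s.
R = (PIP − Pplat)/V̇ = (35.0 − 20.2) / 0.8 = 14.8/0.8 = 18.5 cmH2O·s/L.
C = Vt/(Pplat − PEEP) = 540.0 / (20.2 − 8) = 540.0/12.2 = 44.262 mL/cmH2O.
τ = R × C = 18.5 × 0.04426 L/cmH2O = 0.8188 s.
Fraction remaining = e^(−Te/τ) = e^(−1.68/0.8188) = 0.1285.
Trapped volume = 540.0 × 0.1285 = 69.39 mL.

69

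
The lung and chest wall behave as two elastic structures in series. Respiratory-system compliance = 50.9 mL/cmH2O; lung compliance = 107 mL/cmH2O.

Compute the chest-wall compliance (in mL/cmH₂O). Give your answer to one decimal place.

1/Ccw = 1/Crs − 1/CL.
1/Ccw = 1/50.9 − 1/107 = 0.0103.
Ccw = 97.087 mL/cmH2O.

97.1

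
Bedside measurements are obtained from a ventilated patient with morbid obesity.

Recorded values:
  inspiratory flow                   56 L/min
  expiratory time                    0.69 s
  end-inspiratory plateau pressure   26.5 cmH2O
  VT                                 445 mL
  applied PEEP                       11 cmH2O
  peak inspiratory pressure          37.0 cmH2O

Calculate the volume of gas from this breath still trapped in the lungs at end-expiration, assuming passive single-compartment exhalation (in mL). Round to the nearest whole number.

Flow: 56 L/min ÷ 60 = 0.9333 L/s.
R = (PIP − Pplat)/V̇ = (37.0 − 26.5) / 0.9333 = 10.5/0.9333 = 11.25 cmH2O·s/L.
C = Vt/(Pplat − PEEP) = 445.0 / (26.5 − 11) = 445.0/15.5 = 28.71 mL/cmH2O.
τ = R × C = 11.25 × 0.02871 L/cmH2O = 0.323 s.
Fraction remaining = e^(−Te/τ) = e^(−0.69/0.323) = 0.1181.
Trapped volume = 445.0 × 0.1181 = 52.555 mL.

53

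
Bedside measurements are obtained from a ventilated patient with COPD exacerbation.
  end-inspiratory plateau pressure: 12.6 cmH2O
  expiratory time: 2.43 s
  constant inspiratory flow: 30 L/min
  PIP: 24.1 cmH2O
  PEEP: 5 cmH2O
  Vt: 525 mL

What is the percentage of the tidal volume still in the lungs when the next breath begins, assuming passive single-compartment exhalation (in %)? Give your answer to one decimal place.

21.7

Flow: 30 L/min ÷ 60 = 0.5 L/s.
R = (PIP − Pplat)/V̇ = (24.1 − 12.6) / 0.5 = 11.5/0.5 = 23.0 cmH2O·s/L.
C = Vt/(Pplat − PEEP) = 525.0 / (12.6 − 5) = 525.0/7.6 = 69.079 mL/cmH2O.
τ = R × C = 23.0 × 0.06908 L/cmH2O = 1.589 s.
Fraction remaining at end-expiration = e^(−Te/τ) = e^(−2.43/1.589) = 0.2167 → 21.67%.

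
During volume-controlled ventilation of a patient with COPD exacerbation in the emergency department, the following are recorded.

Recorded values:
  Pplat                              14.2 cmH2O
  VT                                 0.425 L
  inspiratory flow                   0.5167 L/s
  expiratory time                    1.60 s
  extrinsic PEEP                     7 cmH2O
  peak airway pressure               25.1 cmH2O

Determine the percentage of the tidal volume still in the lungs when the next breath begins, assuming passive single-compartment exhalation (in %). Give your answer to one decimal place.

R = (PIP − Pplat)/V̇ = (25.1 − 14.2) / 0.5167 = 10.9/0.5167 = 21.095 cmH2O·s/L.
C = Vt/(Pplat − PEEP) = 425.0 / (14.2 − 7) = 425.0/7.2 = 59.028 mL/cmH2O.
τ = R × C = 21.095 × 0.05903 L/cmH2O = 1.245 s.
Fraction remaining at end-expiration = e^(−Te/τ) = e^(−1.60/1.245) = 0.2766 → 27.66%.

27.7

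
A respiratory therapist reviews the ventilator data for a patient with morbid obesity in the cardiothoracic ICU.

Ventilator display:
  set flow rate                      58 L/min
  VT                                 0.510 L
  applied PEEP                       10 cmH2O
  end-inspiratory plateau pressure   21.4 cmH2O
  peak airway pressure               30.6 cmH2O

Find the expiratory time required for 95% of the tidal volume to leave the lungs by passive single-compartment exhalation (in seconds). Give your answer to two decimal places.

1.28

Flow: 58 L/min ÷ 60 = 0.9667 L/s.
R = (PIP − Pplat)/V̇ = (30.6 − 21.4) / 0.9667 = 9.2/0.9667 = 9.517 cmH2O·s/L.
C = Vt/(Pplat − PEEP) = 510.0 / (21.4 − 10) = 510.0/11.4 = 44.737 mL/cmH2O.
τ = R × C = 9.517 × 0.04474 L/cmH2O = 0.4258 s.
t = −τ·ln(1 − 0.95) = −0.4258·ln(0.05) = 1.276 s.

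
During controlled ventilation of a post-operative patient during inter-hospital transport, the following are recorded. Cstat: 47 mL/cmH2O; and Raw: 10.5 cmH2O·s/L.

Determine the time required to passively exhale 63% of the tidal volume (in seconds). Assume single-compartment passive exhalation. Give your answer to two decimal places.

0.49

τ = R × C = 10.5 × 47 mL/cmH2O = 10.5 × 0.047 L/cmH2O = 0.4935 s.
Exhaled fraction f = 1 − e^(−t/τ) → t = −τ·ln(1 − f) = −0.4935·ln(0.37) = 0.4907 s.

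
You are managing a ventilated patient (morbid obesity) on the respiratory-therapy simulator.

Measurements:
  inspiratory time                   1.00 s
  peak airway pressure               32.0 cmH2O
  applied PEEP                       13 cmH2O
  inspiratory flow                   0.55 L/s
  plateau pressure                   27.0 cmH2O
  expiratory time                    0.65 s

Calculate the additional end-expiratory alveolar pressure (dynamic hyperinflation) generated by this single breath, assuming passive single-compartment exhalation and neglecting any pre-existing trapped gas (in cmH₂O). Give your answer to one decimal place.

2.3

Vt = flow × Ti = 0.55 L/s × 1.00 s × 1000 mL/L = 550.0 mL.
R = (PIP − Pplat)/V̇ = (32.0 − 27.0) / 0.55 = 5.0/0.55 = 9.091 cmH2O·s/L.
C = Vt/(Pplat − PEEP) = 550.0 / (27.0 − 13) = 550.0/14.0 = 39.286 mL/cmH2O.
τ = R × C = 9.091 × 0.03929 L/cmH2O = 0.3572 s.
Fraction remaining = e^(−Te/τ) = e^(−0.65/0.3572) = 0.1621; trapped volume = 550.0 × 0.1621 = 89.155 mL.
Additional alveolar pressure from trapping ≈ V_trapped / C = 89.155 / 39.286 = 2.269 cmH2O.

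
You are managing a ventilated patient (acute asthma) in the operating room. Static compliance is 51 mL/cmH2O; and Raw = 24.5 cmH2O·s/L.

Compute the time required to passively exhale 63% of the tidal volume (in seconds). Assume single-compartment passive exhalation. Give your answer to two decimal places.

1.24

τ = R × C = 24.5 × 51 mL/cmH2O = 24.5 × 0.051 L/cmH2O = 1.25 s.
Exhaled fraction f = 1 − e^(−t/τ) → t = −τ·ln(1 − f) = −1.25·ln(0.37) = 1.243 s.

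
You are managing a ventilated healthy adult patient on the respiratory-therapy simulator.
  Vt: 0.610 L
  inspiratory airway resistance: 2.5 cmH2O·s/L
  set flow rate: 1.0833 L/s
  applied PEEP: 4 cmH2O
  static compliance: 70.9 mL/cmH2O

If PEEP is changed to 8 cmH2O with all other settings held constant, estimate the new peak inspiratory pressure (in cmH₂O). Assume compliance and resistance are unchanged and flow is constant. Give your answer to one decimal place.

19.3

PIP = Vt/C + R·V̇ + PEEP (constant-flow equation of motion).
Only the baseline term changes: ΔPIP = ΔPEEP = 8 − 4 = 4.0 cmH2O.
Original PIP = 610/70.9 + 2.5×1.0833 + 4 = 15.312 cmH2O; new PIP = 15.312 + (4.0) = 19.312 cmH2O.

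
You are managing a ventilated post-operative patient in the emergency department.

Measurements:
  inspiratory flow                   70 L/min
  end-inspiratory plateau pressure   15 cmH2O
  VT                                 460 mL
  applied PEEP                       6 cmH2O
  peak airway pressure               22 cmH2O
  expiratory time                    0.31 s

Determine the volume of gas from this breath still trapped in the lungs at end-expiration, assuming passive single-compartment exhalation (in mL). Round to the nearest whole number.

167

Flow: 70 L/min ÷ 60 = 1.1667 L/s.
R = (PIP − Pplat)/V̇ = (22 − 15) / 1.1667 = 7.0/1.1667 = 6.0 cmH2O·s/L.
C = Vt/(Pplat − PEEP) = 460.0 / (15 − 6) = 460.0/9.0 = 51.111 mL/cmH2O.
τ = R × C = 6.0 × 0.05111 L/cmH2O = 0.3067 s.
Fraction remaining = e^(−Te/τ) = e^(−0.31/0.3067) = 0.3639.
Trapped volume = 460.0 × 0.3639 = 167.39 mL.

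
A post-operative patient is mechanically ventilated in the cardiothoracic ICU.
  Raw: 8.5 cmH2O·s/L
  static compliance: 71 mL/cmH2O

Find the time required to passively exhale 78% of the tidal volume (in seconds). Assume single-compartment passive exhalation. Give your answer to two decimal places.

0.91

τ = R × C = 8.5 × 71 mL/cmH2O = 8.5 × 0.071 L/cmH2O = 0.6035 s.
Exhaled fraction f = 1 − e^(−t/τ) → t = −τ·ln(1 − f) = −0.6035·ln(0.22) = 0.9138 s.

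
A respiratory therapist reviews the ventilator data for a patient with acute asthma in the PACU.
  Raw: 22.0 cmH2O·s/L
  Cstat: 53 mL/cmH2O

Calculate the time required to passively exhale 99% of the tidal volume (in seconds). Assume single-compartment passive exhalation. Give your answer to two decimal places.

5.37

τ = R × C = 22.0 × 53 mL/cmH2O = 22.0 × 0.053 L/cmH2O = 1.166 s.
Exhaled fraction f = 1 − e^(−t/τ) → t = −τ·ln(1 − f) = −1.166·ln(0.01) = 5.37 s.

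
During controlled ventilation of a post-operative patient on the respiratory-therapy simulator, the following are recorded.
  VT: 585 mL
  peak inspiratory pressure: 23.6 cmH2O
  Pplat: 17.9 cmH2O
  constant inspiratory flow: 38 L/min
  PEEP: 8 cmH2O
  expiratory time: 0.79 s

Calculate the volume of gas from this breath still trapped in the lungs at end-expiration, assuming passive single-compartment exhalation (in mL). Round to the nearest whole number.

132

Flow: 38 L/min ÷ 60 = 0.6333 L/s.
R = (PIP − Pplat)/V̇ = (23.6 − 17.9) / 0.6333 = 5.7/0.6333 = 9.0 cmH2O·s/L.
C = Vt/(Pplat − PEEP) = 585.0 / (17.9 − 8) = 585.0/9.9 = 59.091 mL/cmH2O.
τ = R × C = 9.0 × 0.05909 L/cmH2O = 0.5318 s.
Fraction remaining = e^(−Te/τ) = e^(−0.79/0.5318) = 0.2264.
Trapped volume = 585.0 × 0.2264 = 132.44 mL.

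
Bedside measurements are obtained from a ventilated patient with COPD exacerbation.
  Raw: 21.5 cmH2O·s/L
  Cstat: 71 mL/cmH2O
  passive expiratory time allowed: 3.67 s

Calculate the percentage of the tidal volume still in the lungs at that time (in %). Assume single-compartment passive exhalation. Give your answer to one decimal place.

τ = R × C = 21.5 × 71 mL/cmH2O = 21.5 × 0.071 L/cmH2O = 1.527 s.
Passive exhalation: V(t)/V₀ = e^(−t/τ) = e^(−3.67/1.527) = 0.09041.
Fraction remaining = 0.09041 → 9.041%.

9.0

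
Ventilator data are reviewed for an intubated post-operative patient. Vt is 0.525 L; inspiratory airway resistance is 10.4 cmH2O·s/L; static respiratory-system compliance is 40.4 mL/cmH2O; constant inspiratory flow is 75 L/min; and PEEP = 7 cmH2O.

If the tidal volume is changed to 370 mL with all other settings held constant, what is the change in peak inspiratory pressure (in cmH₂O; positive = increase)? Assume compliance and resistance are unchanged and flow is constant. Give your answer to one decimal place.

-3.8

PIP = Vt/C + R·V̇ + PEEP (constant-flow equation of motion).
Only the elastic term changes: ΔPIP = ΔVt / C = (370 − 525) / 40.4 = -3.837 cmH2O.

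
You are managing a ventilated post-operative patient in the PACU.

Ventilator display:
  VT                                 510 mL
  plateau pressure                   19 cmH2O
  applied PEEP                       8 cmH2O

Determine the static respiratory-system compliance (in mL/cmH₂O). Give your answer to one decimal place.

46.4

Cstat = Vt / (Pplat − PEEP) = 510 / (19 − 8) = 510 / 11.0 = 46.364 mL/cmH2O.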